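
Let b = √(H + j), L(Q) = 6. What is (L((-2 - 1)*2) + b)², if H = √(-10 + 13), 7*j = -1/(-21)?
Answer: (126 + √3*√(1 + 147*√3))²/441 ≈ 53.563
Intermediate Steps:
j = 1/147 (j = (-1/(-21))/7 = (-1*(-1/21))/7 = (⅐)*(1/21) = 1/147 ≈ 0.0068027)
H = √3 ≈ 1.7320
b = √(1/147 + √3) (b = √(√3 + 1/147) = √(1/147 + √3) ≈ 1.3187)
(L((-2 - 1)*2) + b)² = (6 + √(3 + 441*√3)/21)²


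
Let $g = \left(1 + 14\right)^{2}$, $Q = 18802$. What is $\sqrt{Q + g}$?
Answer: $\sqrt{19027} \approx 137.94$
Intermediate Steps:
$g = 225$ ($g = 15^{2} = 225$)
$\sqrt{Q + g} = \sqrt{18802 + 225} = \sqrt{19027}$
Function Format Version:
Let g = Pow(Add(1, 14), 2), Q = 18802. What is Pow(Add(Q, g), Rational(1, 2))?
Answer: Pow(19027, Rational(1, 2)) ≈ 137.94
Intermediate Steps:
g = 225 (g = Pow(15, 2) = 225)
Pow(Add(Q, g), Rational(1, 2)) = Pow(Add(18802, 225), Rational(1, 2)) = Pow(19027, Rational(1, 2))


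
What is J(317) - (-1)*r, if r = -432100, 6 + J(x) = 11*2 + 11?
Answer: -432073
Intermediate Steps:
J(x) = 27 (J(x) = -6 + (11*2 + 11) = -6 + (22 + 11) = -6 + 33 = 27)
J(317) - (-1)*r = 27 - (-1)*(-432100) = 27 - 1*432100 = 27 - 432100 = -432073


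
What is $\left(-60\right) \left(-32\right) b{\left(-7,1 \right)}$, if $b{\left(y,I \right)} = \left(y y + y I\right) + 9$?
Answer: $97920$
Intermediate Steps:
$b{\left(y,I \right)} = 9 + y^{2} + I y$ ($b{\left(y,I \right)} = \left(y^{2} + I y\right) + 9 = 9 + y^{2} + I y$)
$\left(-60\right) \left(-32\right) b{\left(-7,1 \right)} = \left(-60\right) \left(-32\right) \left(9 + \left(-7\right)^{2} + 1 \left(-7\right)\right) = 1920 \left(9 + 49 - 7\right) = 1920 \cdot 51 = 97920$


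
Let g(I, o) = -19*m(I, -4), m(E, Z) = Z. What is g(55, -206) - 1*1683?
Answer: -1607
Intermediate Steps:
g(I, o) = 76 (g(I, o) = -19*(-4) = 76)
g(55, -206) - 1*1683 = 76 - 1*1683 = 76 - 1683 = -1607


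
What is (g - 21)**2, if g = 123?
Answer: 10404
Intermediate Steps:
(g - 21)**2 = (123 - 21)**2 = 102**2 = 10404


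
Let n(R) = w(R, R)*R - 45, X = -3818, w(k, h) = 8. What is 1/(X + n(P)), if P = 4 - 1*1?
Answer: -1/3839 ≈ -0.00026048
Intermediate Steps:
P = 3 (P = 4 - 1 = 3)
n(R) = -45 + 8*R (n(R) = 8*R - 45 = -45 + 8*R)
1/(X + n(P)) = 1/(-3818 + (-45 + 8*3)) = 1/(-3818 + (-45 + 24)) = 1/(-3818 - 21) = 1/(-3839) = -1/3839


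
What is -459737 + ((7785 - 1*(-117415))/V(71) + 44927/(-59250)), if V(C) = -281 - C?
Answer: -149932949786/325875 ≈ -4.6009e+5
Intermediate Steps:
-459737 + ((7785 - 1*(-117415))/V(71) + 44927/(-59250)) = -459737 + ((7785 - 1*(-117415))/(-281 - 1*71) + 44927/(-59250)) = -459737 + ((7785 + 117415)/(-281 - 71) + 44927*(-1/59250)) = -459737 + (125200/(-352) - 44927/59250) = -459737 + (125200*(-1/352) - 44927/59250) = -459737 + (-7825/22 - 44927/59250) = -459737 - 116154911/325875 = -149932949786/325875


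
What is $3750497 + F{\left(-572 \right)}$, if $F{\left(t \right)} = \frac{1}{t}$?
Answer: $\frac{2145284283}{572} \approx 3.7505 \cdot 10^{6}$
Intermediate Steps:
$3750497 + F{\left(-572 \right)} = 3750497 + \frac{1}{-572} = 3750497 - \frac{1}{572} = \frac{2145284283}{572}$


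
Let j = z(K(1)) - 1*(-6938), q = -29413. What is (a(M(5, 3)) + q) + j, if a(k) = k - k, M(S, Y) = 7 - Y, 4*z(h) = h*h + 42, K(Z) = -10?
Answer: -44879/2 ≈ -22440.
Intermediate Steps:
z(h) = 21/2 + h²/4 (z(h) = (h*h + 42)/4 = (h² + 42)/4 = (42 + h²)/4 = 21/2 + h²/4)
a(k) = 0
j = 13947/2 (j = (21/2 + (¼)*(-10)²) - 1*(-6938) = (21/2 + (¼)*100) + 6938 = (21/2 + 25) + 6938 = 71/2 + 6938 = 13947/2 ≈ 6973.5)
(a(M(5, 3)) + q) + j = (0 - 29413) + 13947/2 = -29413 + 13947/2 = -44879/2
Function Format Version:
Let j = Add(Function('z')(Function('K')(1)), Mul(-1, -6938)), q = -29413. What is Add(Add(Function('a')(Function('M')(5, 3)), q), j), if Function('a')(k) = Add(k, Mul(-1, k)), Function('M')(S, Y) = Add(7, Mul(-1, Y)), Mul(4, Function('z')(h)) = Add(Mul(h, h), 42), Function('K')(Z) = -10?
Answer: Rational(-44879, 2) ≈ -22440.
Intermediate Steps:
Function('z')(h) = Add(Rational(21, 2), Mul(Rational(1, 4), Pow(h, 2))) (Function('z')(h) = Mul(Rational(1, 4), Add(Mul(h, h), 42)) = Mul(Rational(1, 4), Add(Pow(h, 2), 42)) = Mul(Rational(1, 4), Add(42, Pow(h, 2))) = Add(Rational(21, 2), Mul(Rational(1, 4), Pow(h, 2))))
Function('a')(k) = 0
j = Rational(13947, 2) (j = Add(Add(Rational(21, 2), Mul(Rational(1, 4), Pow(-10, 2))), Mul(-1, -6938)) = Add(Add(Rational(21, 2), Mul(Rational(1, 4), 100)), 6938) = Add(Add(Rational(21, 2), 25), 6938) = Add(Rational(71, 2), 6938) = Rational(13947, 2) ≈ 6973.5)
Add(Add(Function('a')(Function('M')(5, 3)), q), j) = Add(Add(0, -29413), Rational(13947, 2)) = Add(-29413, Rational(13947, 2)) = Rational(-44879, 2)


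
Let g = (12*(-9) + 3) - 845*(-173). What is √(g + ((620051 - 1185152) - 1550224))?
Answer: 3*I*√218805 ≈ 1403.3*I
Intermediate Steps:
g = 146080 (g = (-108 + 3) + 146185 = -105 + 146185 = 146080)
√(g + ((620051 - 1185152) - 1550224)) = √(146080 + ((620051 - 1185152) - 1550224)) = √(146080 + (-565101 - 1550224)) = √(146080 - 2115325) = √(-1969245) = 3*I*√218805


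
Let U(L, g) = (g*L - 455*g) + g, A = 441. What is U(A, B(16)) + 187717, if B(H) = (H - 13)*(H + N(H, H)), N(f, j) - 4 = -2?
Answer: 187015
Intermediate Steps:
N(f, j) = 2 (N(f, j) = 4 - 2 = 2)
B(H) = (-13 + H)*(2 + H) (B(H) = (H - 13)*(H + 2) = (-13 + H)*(2 + H))
U(L, g) = -454*g + L*g (U(L, g) = (L*g - 455*g) + g = (-455*g + L*g) + g = -454*g + L*g)
U(A, B(16)) + 187717 = (-26 + 16² - 11*16)*(-454 + 441) + 187717 = (-26 + 256 - 176)*(-13) + 187717 = 54*(-13) + 187717 = -702 + 187717 = 187015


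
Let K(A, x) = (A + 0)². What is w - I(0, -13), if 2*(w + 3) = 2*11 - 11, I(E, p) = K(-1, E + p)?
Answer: 3/2 ≈ 1.5000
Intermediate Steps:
K(A, x) = A²
I(E, p) = 1 (I(E, p) = (-1)² = 1)
w = 5/2 (w = -3 + (2*11 - 11)/2 = -3 + (22 - 11)/2 = -3 + (½)*11 = -3 + 11/2 = 5/2 ≈ 2.5000)
w - I(0, -13) = 5/2 - 1*1 = 5/2 - 1 = 3/2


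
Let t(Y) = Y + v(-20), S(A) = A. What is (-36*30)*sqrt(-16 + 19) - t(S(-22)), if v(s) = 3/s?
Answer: 443/20 - 1080*sqrt(3) ≈ -1848.5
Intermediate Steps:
t(Y) = -3/20 + Y (t(Y) = Y + 3/(-20) = Y + 3*(-1/20) = Y - 3/20 = -3/20 + Y)
(-36*30)*sqrt(-16 + 19) - t(S(-22)) = (-36*30)*sqrt(-16 + 19) - (-3/20 - 22) = -1080*sqrt(3) - 1*(-443/20) = -1080*sqrt(3) + 443/20 = 443/20 - 1080*sqrt(3)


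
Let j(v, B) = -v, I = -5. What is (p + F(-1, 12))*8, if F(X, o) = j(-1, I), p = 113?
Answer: 912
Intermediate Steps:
F(X, o) = 1 (F(X, o) = -1*(-1) = 1)
(p + F(-1, 12))*8 = (113 + 1)*8 = 114*8 = 912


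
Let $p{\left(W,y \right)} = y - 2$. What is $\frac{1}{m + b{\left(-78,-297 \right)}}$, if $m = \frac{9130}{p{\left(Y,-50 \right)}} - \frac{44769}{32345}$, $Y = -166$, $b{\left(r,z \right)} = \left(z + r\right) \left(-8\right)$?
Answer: $\frac{840970}{2374091081} \approx 0.00035423$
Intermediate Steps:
$b{\left(r,z \right)} = - 8 r - 8 z$ ($b{\left(r,z \right)} = \left(r + z\right) \left(-8\right) = - 8 r - 8 z$)
$p{\left(W,y \right)} = -2 + y$ ($p{\left(W,y \right)} = y - 2 = -2 + y$)
$m = - \frac{148818919}{840970}$ ($m = \frac{9130}{-2 - 50} - \frac{44769}{32345} = \frac{9130}{-52} - \frac{44769}{32345} = 9130 \left(- \frac{1}{52}\right) - \frac{44769}{32345} = - \frac{4565}{26} - \frac{44769}{32345} = - \frac{148818919}{840970} \approx -176.96$)
$\frac{1}{m + b{\left(-78,-297 \right)}} = \frac{1}{- \frac{148818919}{840970} - -3000} = \frac{1}{- \frac{148818919}{840970} + \left(624 + 2376\right)} = \frac{1}{- \frac{148818919}{840970} + 3000} = \frac{1}{\frac{2374091081}{840970}} = \frac{840970}{2374091081}$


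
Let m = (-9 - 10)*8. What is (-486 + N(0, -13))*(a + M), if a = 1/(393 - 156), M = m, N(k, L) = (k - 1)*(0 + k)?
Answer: 5835726/79 ≈ 73870.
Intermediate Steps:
N(k, L) = k*(-1 + k) (N(k, L) = (-1 + k)*k = k*(-1 + k))
m = -152 (m = -19*8 = -152)
M = -152
a = 1/237 ≈ 0.0042194
(-486 + N(0, -13))*(a + M) = (-486 + 0*(-1 + 0))*(1/237 - 152) = (-486 + 0*(-1))*(-36023/237) = (-486 + 0)*(-36023/237) = -486*(-36023/237) = 5835726/79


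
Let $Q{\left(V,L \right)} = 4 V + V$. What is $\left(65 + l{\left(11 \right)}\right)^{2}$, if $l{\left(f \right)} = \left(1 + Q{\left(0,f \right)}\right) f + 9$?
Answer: $7225$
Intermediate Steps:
$Q{\left(V,L \right)} = 5 V$
$l{\left(f \right)} = 9 + f$ ($l{\left(f \right)} = \left(1 + 5 \cdot 0\right) f + 9 = \left(1 + 0\right) f + 9 = 1 f + 9 = f + 9 = 9 + f$)
$\left(65 + l{\left(11 \right)}\right)^{2} = \left(65 + \left(9 + 11\right)\right)^{2} = \left(65 + 20\right)^{2} = 85^{2} = 7225$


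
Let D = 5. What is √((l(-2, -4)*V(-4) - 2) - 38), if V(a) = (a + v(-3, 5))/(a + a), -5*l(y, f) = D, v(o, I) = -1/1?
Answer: 5*I*√26/4 ≈ 6.3738*I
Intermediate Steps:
v(o, I) = -1 (v(o, I) = -1*1 = -1)
l(y, f) = -1 (l(y, f) = -⅕*5 = -1)
V(a) = (-1 + a)/(2*a) (V(a) = (a - 1)/(a + a) = (-1 + a)/((2*a)) = (-1 + a)*(1/(2*a)) = (-1 + a)/(2*a))
√((l(-2, -4)*V(-4) - 2) - 38) = √((-(-1 - 4)/(2*(-4)) - 2) - 38) = √((-(-1)*(-5)/(2*4) - 2) - 38) = √((-1*5/8 - 2) - 38) = √((-5/8 - 2) - 38) = √(-21/8 - 38) = √(-325/8) = 5*I*√26/4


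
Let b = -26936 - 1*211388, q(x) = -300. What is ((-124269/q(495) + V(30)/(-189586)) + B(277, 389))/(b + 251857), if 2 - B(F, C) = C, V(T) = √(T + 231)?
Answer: 2723/1353300 - √29/855222446 ≈ 0.0020121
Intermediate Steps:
V(T) = √(231 + T)
B(F, C) = 2 - C
b = -238324 (b = -26936 - 211388 = -238324)
((-124269/q(495) + V(30)/(-189586)) + B(277, 389))/(b + 251857) = ((-124269/(-300) + √(231 + 30)/(-189586)) + (2 - 1*389))/(-238324 + 251857) = ((-124269*(-1/300) + √261*(-1/189586)) + (2 - 389))/13533 = ((41423/100 + (3*√29)*(-1/189586)) - 387)*(1/13533) = ((41423/100 - 3*√29/189586) - 387)*(1/13533) = (2723/100 - 3*√29/189586)*(1/13533) = 2723/1353300 - √29/855222446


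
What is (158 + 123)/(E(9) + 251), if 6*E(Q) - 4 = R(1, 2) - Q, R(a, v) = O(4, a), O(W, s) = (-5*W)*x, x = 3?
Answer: 1686/1441 ≈ 1.1700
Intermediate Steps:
O(W, s) = -15*W (O(W, s) = -5*W*3 = -15*W)
R(a, v) = -60 (R(a, v) = -15*4 = -60)
E(Q) = -28/3 - Q/6 (E(Q) = ⅔ + (-60 - Q)/6 = ⅔ + (-10 - Q/6) = -28/3 - Q/6)
(158 + 123)/(E(9) + 251) = (158 + 123)/((-28/3 - ⅙*9) + 251) = 281/((-28/3 - 3/2) + 251) = 281/(-65/6 + 251) = 281/(1441/6) = 281*(6/1441) = 1686/1441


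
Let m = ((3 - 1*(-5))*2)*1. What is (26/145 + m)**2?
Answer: 5503716/21025 ≈ 261.77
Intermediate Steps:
m = 16 (m = ((3 + 5)*2)*1 = (8*2)*1 = 16*1 = 16)
(26/145 + m)**2 = (26/145 + 16)**2 = (2346/145)**2 = 5503716/21025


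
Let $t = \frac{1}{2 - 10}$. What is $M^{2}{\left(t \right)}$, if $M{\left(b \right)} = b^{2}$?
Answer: $\frac{1}{4096} \approx 0.00024414$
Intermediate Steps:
$t = - \frac{1}{8}$ ($t = \frac{1}{-8} = - \frac{1}{8} \approx -0.125$)
$M^{2}{\left(t \right)} = \left(\left(- \frac{1}{8}\right)^{2}\right)^{2} = \left(\frac{1}{64}\right)^{2} = \frac{1}{4096}$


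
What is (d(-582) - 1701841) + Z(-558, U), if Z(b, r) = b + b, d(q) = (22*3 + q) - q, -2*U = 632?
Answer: -1702891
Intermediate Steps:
U = -316 (U = -1/2*632 = -316)
d(q) = 66 (d(q) = (66 + q) - q = 66)
Z(b, r) = 2*b
(d(-582) - 1701841) + Z(-558, U) = (66 - 1701841) + 2*(-558) = -1701775 - 1116 = -1702891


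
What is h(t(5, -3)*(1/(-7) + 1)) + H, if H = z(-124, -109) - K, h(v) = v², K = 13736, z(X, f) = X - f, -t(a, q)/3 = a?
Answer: -665699/49 ≈ -13586.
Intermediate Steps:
t(a, q) = -3*a
H = -13751 (H = (-124 - 1*(-109)) - 1*13736 = (-124 + 109) - 13736 = -15 - 13736 = -13751)
h(t(5, -3)*(1/(-7) + 1)) + H = ((-3*5)*(1/(-7) + 1))² - 13751 = (-15*(-⅐ + 1))² - 13751 = (-15*6/7)² - 13751 = (-90/7)² - 13751 = 8100/49 - 13751 = -665699/49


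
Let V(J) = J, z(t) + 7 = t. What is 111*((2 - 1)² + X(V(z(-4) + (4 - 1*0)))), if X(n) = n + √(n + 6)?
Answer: -666 + 111*I ≈ -666.0 + 111.0*I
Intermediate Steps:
z(t) = -7 + t
X(n) = n + √(6 + n)
111*((2 - 1)² + X(V(z(-4) + (4 - 1*0)))) = 111*((2 - 1)² + (((-7 - 4) + (4 - 1*0)) + √(6 + ((-7 - 4) + (4 - 1*0))))) = 111*(1² + ((-11 + (4 + 0)) + √(6 + (-11 + (4 + 0))))) = 111*(1 + ((-11 + 4) + √(6 + (-11 + 4)))) = 111*(1 + (-7 + √(6 - 7))) = 111*(1 + (-7 + √(-1))) = 111*(1 + (-7 + I)) = 111*(-6 + I) = -666 + 111*I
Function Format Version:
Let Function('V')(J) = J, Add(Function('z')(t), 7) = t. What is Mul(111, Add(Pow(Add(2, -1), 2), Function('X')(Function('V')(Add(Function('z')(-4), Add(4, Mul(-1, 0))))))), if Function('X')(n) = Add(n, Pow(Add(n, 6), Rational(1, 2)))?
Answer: Add(-666, Mul(111, I)) ≈ Add(-666.00, Mul(111.00, I))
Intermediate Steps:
Function('z')(t) = Add(-7, t)
Function('X')(n) = Add(n, Pow(Add(6, n), Rational(1, 2)))
Mul(111, Add(Pow(Add(2, -1), 2), Function('X')(Function('V')(Add(Function('z')(-4), Add(4, Mul(-1, 0))))))) = Mul(111, Add(Pow(Add(2, -1), 2), Add(Add(Add(-7, -4), Add(4, Mul(-1, 0))), Pow(Add(6, Add(Add(-7, -4), Add(4, Mul(-1, 0)))), Rational(1, 2))))) = Mul(111, Add(Pow(1, 2), Add(Add(-11, Add(4, 0)), Pow(Add(6, Add(-11, Add(4, 0))), Rational(1, 2))))) = Mul(111, Add(1, Add(Add(-11, 4), Pow(Add(6, Add(-11, 4)), Rational(1, 2))))) = Mul(111, Add(1, Add(-7, Pow(Add(6, -7), Rational(1, 2))))) = Mul(111, Add(1, Add(-7, Pow(-1, Rational(1, 2))))) = Mul(111, Add(1, Add(-7, I))) = Mul(111, Add(-6, I)) = Add(-666, Mul(111, I))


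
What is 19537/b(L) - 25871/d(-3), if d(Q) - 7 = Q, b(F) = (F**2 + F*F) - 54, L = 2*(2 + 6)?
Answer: -5885385/916 ≈ -6425.1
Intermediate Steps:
L = 16 (L = 2*8 = 16)
b(F) = -54 + 2*F**2 (b(F) = (F**2 + F**2) - 54 = 2*F**2 - 54 = -54 + 2*F**2)
d(Q) = 7 + Q
19537/b(L) - 25871/d(-3) = 19537/(-54 + 2*16**2) - 25871/(7 - 3) = 19537/(-54 + 2*256) - 25871/4 = 19537/(-54 + 512) - 25871*1/4 = 19537/458 - 25871/4 = -5885385/916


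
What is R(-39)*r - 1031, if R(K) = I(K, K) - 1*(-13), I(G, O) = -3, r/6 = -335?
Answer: -21131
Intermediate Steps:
r = -2010 (r = 6*(-335) = -2010)
R(K) = 10 (R(K) = -3 - 1*(-13) = -3 + 13 = 10)
R(-39)*r - 1031 = 10*(-2010) - 1031 = -20100 - 1031 = -21131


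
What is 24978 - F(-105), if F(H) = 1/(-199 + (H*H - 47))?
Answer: 269237861/10779 ≈ 24978.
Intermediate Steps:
F(H) = 1/(-246 + H**2) (F(H) = 1/(-199 + (H**2 - 47)) = 1/(-199 + (-47 + H**2)) = 1/(-246 + H**2))
24978 - F(-105) = 24978 - 1/(-246 + (-105)**2) = 24978 - 1/(-246 + 11025) = 24978 - 1/10779 = 269237861/10779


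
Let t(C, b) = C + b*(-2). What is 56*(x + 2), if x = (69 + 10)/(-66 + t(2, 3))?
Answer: 244/5 ≈ 48.800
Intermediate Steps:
t(C, b) = C - 2*b
x = -79/70 (x = (69 + 10)/(-66 + (2 - 2*3)) = 79/(-66 + (2 - 6)) = 79/(-66 - 4) = 79/(-70) = 79*(-1/70) = -79/70 ≈ -1.1286)
56*(x + 2) = 56*(-79/70 + 2) = 56*(61/70) = 244/5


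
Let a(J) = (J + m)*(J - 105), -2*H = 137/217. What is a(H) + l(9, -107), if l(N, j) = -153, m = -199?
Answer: 3924974153/188356 ≈ 20838.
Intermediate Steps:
H = -137/434 (H = -137/(2*217) = -½*137/217 = -137/434 ≈ -0.31567)
a(J) = (-199 + J)*(-105 + J) (a(J) = (J - 199)*(J - 105) = (-199 + J)*(-105 + J))
a(H) + l(9, -107) = (20895 + (-137/434)² - 304*(-137/434)) - 153 = (20895 + 18769/188356 + 20824/217) - 153 = 3953792621/188356 - 153 = 3924974153/188356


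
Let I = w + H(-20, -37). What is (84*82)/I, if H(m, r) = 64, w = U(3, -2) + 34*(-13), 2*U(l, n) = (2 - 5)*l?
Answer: -4592/255 ≈ -18.008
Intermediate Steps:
U(l, n) = -3*l/2 (U(l, n) = ((2 - 5)*l)/2 = (-3*l)/2 = -3*l/2)
w = -893/2 (w = -3/2*3 + 34*(-13) = -9/2 - 442 = -893/2 ≈ -446.50)
I = -765/2 (I = -893/2 + 64 = -765/2 ≈ -382.50)
(84*82)/I = (84*82)/(-765/2) = 6888*(-2/765) = -4592/255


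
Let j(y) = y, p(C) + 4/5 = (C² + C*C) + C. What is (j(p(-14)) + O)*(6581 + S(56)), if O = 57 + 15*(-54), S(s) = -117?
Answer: -12145856/5 ≈ -2.4292e+6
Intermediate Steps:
p(C) = -⅘ + C + 2*C² (p(C) = -⅘ + ((C² + C*C) + C) = -⅘ + ((C² + C²) + C) = -⅘ + (2*C² + C) = -⅘ + (C + 2*C²) = -⅘ + C + 2*C²)
O = -753 (O = 57 - 810 = -753)
(j(p(-14)) + O)*(6581 + S(56)) = ((-⅘ - 14 + 2*(-14)²) - 753)*(6581 - 117) = ((-⅘ - 14 + 2*196) - 753)*6464 = ((-⅘ - 14 + 392) - 753)*6464 = (1886/5 - 753)*6464 = -1879/5*6464 = -12145856/5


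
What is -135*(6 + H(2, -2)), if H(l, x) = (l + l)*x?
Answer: 270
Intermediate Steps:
H(l, x) = 2*l*x (H(l, x) = (2*l)*x = 2*l*x)
-135*(6 + H(2, -2)) = -135*(6 + 2*2*(-2)) = -135*(6 - 8) = -135*(-2) = 270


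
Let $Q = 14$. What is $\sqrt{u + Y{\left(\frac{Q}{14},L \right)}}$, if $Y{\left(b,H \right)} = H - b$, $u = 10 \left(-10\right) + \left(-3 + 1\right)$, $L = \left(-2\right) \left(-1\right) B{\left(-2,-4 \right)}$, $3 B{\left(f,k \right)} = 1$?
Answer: $\frac{i \sqrt{921}}{3} \approx 10.116 i$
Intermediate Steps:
$B{\left(f,k \right)} = \frac{1}{3}$ ($B{\left(f,k \right)} = \frac{1}{3} \cdot 1 = \frac{1}{3}$)
$L = \frac{2}{3}$ ($L = \left(-2\right) \left(-1\right) \frac{1}{3} = 2 \cdot \frac{1}{3} = \frac{2}{3} \approx 0.66667$)
$u = -102$ ($u = -100 - 2 = -102$)
$\sqrt{u + Y{\left(\frac{Q}{14},L \right)}} = \sqrt{-102 + \left(\frac{2}{3} - \frac{14}{14}\right)} = \sqrt{-102 + \left(\frac{2}{3} - 14 \cdot \frac{1}{14}\right)} = \sqrt{-102 + \left(\frac{2}{3} - 1\right)} = \sqrt{-102 - \frac{1}{3}} = \sqrt{- \frac{307}{3}} = \frac{i \sqrt{921}}{3}$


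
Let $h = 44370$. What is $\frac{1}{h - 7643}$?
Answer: $\frac{1}{36727} \approx 2.7228 \cdot 10^{-5}$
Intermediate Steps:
$\frac{1}{h - 7643} = \frac{1}{44370 - 7643} = \frac{1}{36727}$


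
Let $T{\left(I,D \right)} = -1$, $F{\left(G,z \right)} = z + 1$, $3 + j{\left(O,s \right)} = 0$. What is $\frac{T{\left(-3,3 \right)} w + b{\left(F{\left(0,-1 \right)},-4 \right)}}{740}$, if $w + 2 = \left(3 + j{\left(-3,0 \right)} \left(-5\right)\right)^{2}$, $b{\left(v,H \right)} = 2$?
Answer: $- \frac{16}{37} \approx -0.43243$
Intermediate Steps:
$j{\left(O,s \right)} = -3$ ($j{\left(O,s \right)} = -3 + 0 = -3$)
$F{\left(G,z \right)} = 1 + z$
$w = 322$ ($w = -2 + \left(3 - -15\right)^{2} = -2 + \left(3 + 15\right)^{2} = -2 + 18^{2} = -2 + 324 = 322$)
$\frac{T{\left(-3,3 \right)} w + b{\left(F{\left(0,-1 \right)},-4 \right)}}{740} = \frac{\left(-1\right) 322 + 2}{740} = \left(-322 + 2\right) \frac{1}{740} = \left(-320\right) \frac{1}{740} = - \frac{16}{37}$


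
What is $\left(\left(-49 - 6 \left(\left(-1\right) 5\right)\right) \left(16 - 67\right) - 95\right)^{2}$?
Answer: $763876$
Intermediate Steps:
$\left(\left(-49 - 6 \left(\left(-1\right) 5\right)\right) \left(16 - 67\right) - 95\right)^{2} = \left(\left(-49 - -30\right) \left(-51\right) - 95\right)^{2} = \left(\left(-49 + 30\right) \left(-51\right) - 95\right)^{2} = \left(\left(-19\right) \left(-51\right) - 95\right)^{2} = \left(969 - 95\right)^{2} = 874^{2} = 763876$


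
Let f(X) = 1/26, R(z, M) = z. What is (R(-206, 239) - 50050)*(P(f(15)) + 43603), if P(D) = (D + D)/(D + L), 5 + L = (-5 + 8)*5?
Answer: -63548069840/29 ≈ -2.1913e+9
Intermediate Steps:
L = 10 (L = -5 + (-5 + 8)*5 = -5 + 3*5 = -5 + 15 = 10)
f(X) = 1/26
P(D) = 2*D/(10 + D) (P(D) = (D + D)/(D + 10) = (2*D)/(10 + D) = 2*D/(10 + D))
(R(-206, 239) - 50050)*(P(f(15)) + 43603) = (-206 - 50050)*(2*(1/26)/(10 + 1/26) + 43603) = -50256*(2*(1/26)/(261/26) + 43603) = -50256*(2*(1/26)*(26/261) + 43603) = -50256*(2/261 + 43603) = -50256*11380385/261 = -63548069840/29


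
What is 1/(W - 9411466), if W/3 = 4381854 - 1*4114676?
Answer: -1/8609932 ≈ -1.1614e-7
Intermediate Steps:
W = 801534 (W = 3*(4381854 - 1*4114676) = 3*(4381854 - 4114676) = 3*267178 = 801534)
1/(W - 9411466) = 1/(801534 - 9411466) = 1/(-8609932) = -1/8609932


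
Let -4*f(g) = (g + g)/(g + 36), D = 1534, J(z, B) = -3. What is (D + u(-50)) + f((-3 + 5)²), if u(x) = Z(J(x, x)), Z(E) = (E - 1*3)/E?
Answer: 30719/20 ≈ 1535.9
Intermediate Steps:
Z(E) = (-3 + E)/E (Z(E) = (E - 3)/E = (-3 + E)/E)
u(x) = 2 (u(x) = (-3 - 3)/(-3) = -⅓*(-6) = 2)
f(g) = -g/(2*(36 + g)) (f(g) = -(g + g)/(4*(g + 36)) = -2*g/(4*(36 + g)) = -g/(2*(36 + g)))
(D + u(-50)) + f((-3 + 5)²) = (1534 + 2) - (-3 + 5)²/(72 + 2*(-3 + 5)²) = 1536 - 1*2²/(72 + 2*2²) = 1536 - 1*4/(72 + 2*4) = 1536 - 1*4/(72 + 8) = 1536 - 1*4/80 = 1536 - 1*4*1/80 = 1536 - 1/20 = 30719/20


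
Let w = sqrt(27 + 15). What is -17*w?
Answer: -17*sqrt(42) ≈ -110.17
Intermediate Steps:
w = sqrt(42) ≈ 6.4807
-17*w = -17*sqrt(42)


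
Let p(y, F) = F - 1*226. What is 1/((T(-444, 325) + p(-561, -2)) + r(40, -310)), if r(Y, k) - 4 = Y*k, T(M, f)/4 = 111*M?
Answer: -1/209760 ≈ -4.7674e-6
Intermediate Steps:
T(M, f) = 444*M (T(M, f) = 4*(111*M) = 444*M)
p(y, F) = -226 + F (p(y, F) = F - 226 = -226 + F)
r(Y, k) = 4 + Y*k
1/((T(-444, 325) + p(-561, -2)) + r(40, -310)) = 1/((444*(-444) + (-226 - 2)) + (4 + 40*(-310))) = 1/((-197136 - 228) + (4 - 12400)) = 1/(-197364 - 12396) = 1/(-209760) = -1/209760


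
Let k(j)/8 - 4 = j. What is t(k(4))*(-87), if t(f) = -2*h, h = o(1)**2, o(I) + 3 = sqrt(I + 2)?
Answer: 2088 - 1044*sqrt(3) ≈ 279.74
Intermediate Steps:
k(j) = 32 + 8*j
o(I) = -3 + sqrt(2 + I) (o(I) = -3 + sqrt(I + 2) = -3 + sqrt(2 + I))
h = (-3 + sqrt(3))**2 (h = (-3 + sqrt(2 + 1))**2 = (-3 + sqrt(3))**2 ≈ 1.6077)
t(f) = -2*(3 - sqrt(3))**2
t(k(4))*(-87) = (-24 + 12*sqrt(3))*(-87) = 2088 - 1044*sqrt(3)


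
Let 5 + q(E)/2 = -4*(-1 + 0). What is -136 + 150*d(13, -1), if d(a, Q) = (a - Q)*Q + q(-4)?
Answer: -2536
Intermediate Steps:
q(E) = -2 (q(E) = -10 + 2*(-4*(-1 + 0)) = -10 + 2*(-4*(-1)) = -10 + 2*4 = -10 + 8 = -2)
d(a, Q) = -2 + Q*(a - Q) (d(a, Q) = (a - Q)*Q - 2 = Q*(a - Q) - 2 = -2 + Q*(a - Q))
-136 + 150*d(13, -1) = -136 + 150*(-2 - 1*(-1)**2 - 1*13) = -136 + 150*(-2 - 1*1 - 13) = -136 + 150*(-2 - 1 - 13) = -136 + 150*(-16) = -136 - 2400 = -2536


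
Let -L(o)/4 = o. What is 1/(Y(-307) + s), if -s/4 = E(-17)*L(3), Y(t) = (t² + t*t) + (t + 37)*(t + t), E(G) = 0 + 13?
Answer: 1/354902 ≈ 2.8177e-6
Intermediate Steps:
E(G) = 13
L(o) = -4*o
Y(t) = 2*t² + 2*t*(37 + t) (Y(t) = (t² + t²) + (37 + t)*(2*t) = 2*t² + 2*t*(37 + t))
s = 624 (s = -52*(-4*3) = -52*(-12) = -4*(-156) = 624)
1/(Y(-307) + s) = 1/(2*(-307)*(37 + 2*(-307)) + 624) = 1/(2*(-307)*(37 - 614) + 624) = 1/(2*(-307)*(-577) + 624) = 1/(354278 + 624) = 1/354902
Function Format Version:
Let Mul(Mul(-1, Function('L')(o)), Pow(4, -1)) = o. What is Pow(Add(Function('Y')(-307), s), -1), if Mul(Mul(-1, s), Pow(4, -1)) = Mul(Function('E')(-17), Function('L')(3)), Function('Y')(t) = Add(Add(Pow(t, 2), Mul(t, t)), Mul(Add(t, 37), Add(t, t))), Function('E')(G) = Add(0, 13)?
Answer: Rational(1, 354902) ≈ 2.8177e-6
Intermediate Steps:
Function('E')(G) = 13
Function('L')(o) = Mul(-4, o)
Function('Y')(t) = Add(Mul(2, Pow(t, 2)), Mul(2, t, Add(37, t))) (Function('Y')(t) = Add(Add(Pow(t, 2), Pow(t, 2)), Mul(Add(37, t), Mul(2, t))) = Add(Mul(2, Pow(t, 2)), Mul(2, t, Add(37, t))))
s = 624 (s = Mul(-4, Mul(13, Mul(-4, 3))) = Mul(-4, Mul(13, -12)) = Mul(-4, -156) = 624)
Pow(Add(Function('Y')(-307), s), -1) = Pow(Add(Mul(2, -307, Add(37, Mul(2, -307))), 624), -1) = Pow(Add(Mul(2, -307, Add(37, -614)), 624), -1) = Pow(Add(Mul(2, -307, -577), 624), -1) = Pow(Add(354278, 624), -1) = Pow(354902, -1) = Rational(1, 354902)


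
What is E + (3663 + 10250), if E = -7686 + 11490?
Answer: 17717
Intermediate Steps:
E = 3804
E + (3663 + 10250) = 3804 + (3663 + 10250) = 3804 + 13913 = 17717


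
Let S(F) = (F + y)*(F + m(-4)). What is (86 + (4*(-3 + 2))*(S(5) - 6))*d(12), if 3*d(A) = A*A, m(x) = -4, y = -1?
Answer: 4512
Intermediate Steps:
S(F) = (-1 + F)*(-4 + F) (S(F) = (F - 1)*(F - 4) = (-1 + F)*(-4 + F))
d(A) = A²/3 (d(A) = (A*A)/3 = A²/3)
(86 + (4*(-3 + 2))*(S(5) - 6))*d(12) = (86 + (4*(-3 + 2))*((4 + 5² - 5*5) - 6))*((⅓)*12²) = (86 + (4*(-1))*((4 + 25 - 25) - 6))*((⅓)*144) = (86 - 4*(4 - 6))*48 = (86 - 4*(-2))*48 = (86 + 8)*48 = 94*48 = 4512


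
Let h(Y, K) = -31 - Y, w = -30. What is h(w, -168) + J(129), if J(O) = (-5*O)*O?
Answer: -83206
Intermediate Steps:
J(O) = -5*O²
h(w, -168) + J(129) = (-31 - 1*(-30)) - 5*129² = (-31 + 30) - 5*16641 = -1 - 83205 = -83206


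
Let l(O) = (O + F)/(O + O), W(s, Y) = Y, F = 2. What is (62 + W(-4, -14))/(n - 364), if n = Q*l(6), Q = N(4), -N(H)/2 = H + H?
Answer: -36/281 ≈ -0.12811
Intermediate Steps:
l(O) = (2 + O)/(2*O) (l(O) = (O + 2)/(O + O) = (2 + O)/((2*O)) = (2 + O)*(1/(2*O)) = (2 + O)/(2*O))
N(H) = -4*H (N(H) = -2*(H + H) = -4*H)
Q = -16 (Q = -4*4 = -16)
n = -32/3 (n = -8*(2 + 6)/6 = -8*8/6 = -16*⅔ = -32/3 ≈ -10.667)
(62 + W(-4, -14))/(n - 364) = (62 - 14)/(-32/3 - 364) = 48/(-1124/3) = 48*(-3/1124) = -36/281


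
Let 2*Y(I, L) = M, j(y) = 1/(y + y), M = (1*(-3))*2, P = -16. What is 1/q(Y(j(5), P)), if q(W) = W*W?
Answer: ⅑ ≈ 0.11111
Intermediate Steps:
M = -6 (M = -3*2 = -6)
j(y) = 1/(2*y)
Y(I, L) = -3 (Y(I, L) = (½)*(-6) = -3)
q(W) = W²
1/q(Y(j(5), P)) = 1/((-3)²) = 1/9 = ⅑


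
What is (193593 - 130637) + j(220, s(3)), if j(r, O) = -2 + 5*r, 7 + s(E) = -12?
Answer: 64054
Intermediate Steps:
s(E) = -19 (s(E) = -7 - 12 = -19)
(193593 - 130637) + j(220, s(3)) = (193593 - 130637) + (-2 + 5*220) = 62956 + (-2 + 1100) = 62956 + 1098 = 64054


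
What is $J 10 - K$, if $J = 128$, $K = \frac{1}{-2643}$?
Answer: $\frac{3383041}{2643} \approx 1280.0$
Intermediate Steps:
$K = - \frac{1}{2643} \approx -0.00037836$
$J 10 - K = 128 \cdot 10 - - \frac{1}{2643} = 1280 + \frac{1}{2643} = \frac{3383041}{2643}$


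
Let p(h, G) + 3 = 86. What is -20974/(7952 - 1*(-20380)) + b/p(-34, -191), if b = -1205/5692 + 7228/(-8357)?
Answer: -21064846533025/27964729819116 ≈ -0.75326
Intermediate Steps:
p(h, G) = 83 (p(h, G) = -3 + 86 = 83)
b = -51211961/47568044 (b = -1205*1/5692 + 7228*(-1/8357) = -1205/5692 - 7228/8357 = -51211961/47568044 ≈ -1.0766)
-20974/(7952 - 1*(-20380)) + b/p(-34, -191) = -20974/(7952 - 1*(-20380)) - 51211961/47568044/83 = -20974/(7952 + 20380) - 51211961/47568044*1/83 = -20974/28332 - 51211961/3948147652 = -20974*1/28332 - 51211961/3948147652 = -10487/14166 - 51211961/3948147652 = -21064846533025/27964729819116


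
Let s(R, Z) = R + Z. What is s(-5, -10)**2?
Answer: 225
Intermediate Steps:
s(-5, -10)**2 = (-5 - 10)**2 = (-15)**2 = 225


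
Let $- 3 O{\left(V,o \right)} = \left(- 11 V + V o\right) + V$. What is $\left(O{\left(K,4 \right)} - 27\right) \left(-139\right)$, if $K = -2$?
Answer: $4309$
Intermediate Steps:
$O{\left(V,o \right)} = \frac{10 V}{3} - \frac{V o}{3}$ ($O{\left(V,o \right)} = - \frac{\left(- 11 V + V o\right) + V}{3} = - \frac{- 10 V + V o}{3} = \frac{10 V}{3} - \frac{V o}{3}$)
$\left(O{\left(K,4 \right)} - 27\right) \left(-139\right) = \left(\frac{1}{3} \left(-2\right) \left(10 - 4\right) - 27\right) \left(-139\right) = \left(\frac{1}{3} \left(-2\right) 6 - 27\right) \left(-139\right) = \left(-4 - 27\right) \left(-139\right) = \left(-31\right) \left(-139\right) = 4309$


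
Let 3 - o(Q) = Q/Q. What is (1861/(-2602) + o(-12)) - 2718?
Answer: -7068893/2602 ≈ -2716.7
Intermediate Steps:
o(Q) = 2 (o(Q) = 3 - Q/Q = 3 - 1*1 = 3 - 1 = 2)
(1861/(-2602) + o(-12)) - 2718 = (1861/(-2602) + 2) - 2718 = (1861*(-1/2602) + 2) - 2718 = (-1861/2602 + 2) - 2718 = 3343/2602 - 2718 = -7068893/2602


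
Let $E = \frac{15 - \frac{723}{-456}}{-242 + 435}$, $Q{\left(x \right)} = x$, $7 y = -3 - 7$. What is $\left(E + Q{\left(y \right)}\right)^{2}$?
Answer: $\frac{76017658369}{42169443904} \approx 1.8027$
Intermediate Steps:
$y = - \frac{10}{7}$ ($y = \frac{-3 - 7}{7} = \frac{1}{7} \left(-10\right) = - \frac{10}{7} \approx -1.4286$)
$E = \frac{2521}{29336}$ ($E = \frac{15 - - \frac{241}{152}}{193} = \left(15 + \frac{241}{152}\right) \frac{1}{193} = \frac{2521}{152} \cdot \frac{1}{193} = \frac{2521}{29336} \approx 0.085935$)
$\left(E + Q{\left(y \right)}\right)^{2} = \left(\frac{2521}{29336} - \frac{10}{7}\right)^{2} = \left(- \frac{275713}{205352}\right)^{2} = \frac{76017658369}{42169443904}$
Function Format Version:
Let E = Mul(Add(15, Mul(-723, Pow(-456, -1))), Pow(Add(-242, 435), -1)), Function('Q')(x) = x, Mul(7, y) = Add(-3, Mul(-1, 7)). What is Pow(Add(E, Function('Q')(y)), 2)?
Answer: Rational(76017658369, 42169443904) ≈ 1.8027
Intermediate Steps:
y = Rational(-10, 7) (y = Mul(Rational(1, 7), Add(-3, Mul(-1, 7))) = Mul(Rational(1, 7), Add(-3, -7)) = Mul(Rational(1, 7), -10) = Rational(-10, 7) ≈ -1.4286)
E = Rational(2521, 29336) (E = Mul(Add(15, Mul(-723, Rational(-1, 456))), Pow(193, -1)) = Mul(Add(15, Rational(241, 152)), Rational(1, 193)) = Mul(Rational(2521, 152), Rational(1, 193)) = Rational(2521, 29336) ≈ 0.085935)
Pow(Add(E, Function('Q')(y)), 2) = Pow(Add(Rational(2521, 29336), Rational(-10, 7)), 2) = Pow(Rational(-275713, 205352), 2) = Rational(76017658369, 42169443904)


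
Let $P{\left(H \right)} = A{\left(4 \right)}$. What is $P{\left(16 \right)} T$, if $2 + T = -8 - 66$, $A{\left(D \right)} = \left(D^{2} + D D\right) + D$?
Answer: $-2736$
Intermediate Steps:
$A{\left(D \right)} = D + 2 D^{2}$ ($A{\left(D \right)} = \left(D^{2} + D^{2}\right) + D = 2 D^{2} + D = D + 2 D^{2}$)
$P{\left(H \right)} = 36$ ($P{\left(H \right)} = 4 \left(1 + 2 \cdot 4\right) = 4 \left(1 + 8\right) = 4 \cdot 9 = 36$)
$T = -76$ ($T = -2 - 74 = -76$)
$P{\left(16 \right)} T = 36 \left(-76\right) = -2736$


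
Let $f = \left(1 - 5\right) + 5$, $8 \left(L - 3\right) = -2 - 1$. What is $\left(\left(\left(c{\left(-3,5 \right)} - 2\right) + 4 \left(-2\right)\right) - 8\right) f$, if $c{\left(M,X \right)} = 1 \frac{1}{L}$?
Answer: $- \frac{370}{21} \approx -17.619$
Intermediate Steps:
$L = \frac{21}{8}$ ($L = 3 + \frac{-2 - 1}{8} = 3 + \frac{1}{8} \left(-3\right) = 3 - \frac{3}{8} = \frac{21}{8} \approx 2.625$)
$c{\left(M,X \right)} = \frac{8}{21}$ ($c{\left(M,X \right)} = 1 \frac{1}{\frac{21}{8}} = 1 \cdot \frac{8}{21} = \frac{8}{21}$)
$f = 1$ ($f = -4 + 5 = 1$)
$\left(\left(\left(c{\left(-3,5 \right)} - 2\right) + 4 \left(-2\right)\right) - 8\right) f = \left(\left(\left(\frac{8}{21} - 2\right) + 4 \left(-2\right)\right) - 8\right) 1 = \left(\left(- \frac{34}{21} - 8\right) - 8\right) 1 = \left(- \frac{202}{21} - 8\right) 1 = \left(- \frac{370}{21}\right) 1 = - \frac{370}{21}$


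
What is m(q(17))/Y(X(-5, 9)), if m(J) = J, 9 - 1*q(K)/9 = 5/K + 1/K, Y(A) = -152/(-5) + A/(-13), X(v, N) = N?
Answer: 85995/32827 ≈ 2.6196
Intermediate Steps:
Y(A) = 152/5 - A/13 (Y(A) = -152*(-1/5) + A*(-1/13) = 152/5 - A/13)
q(K) = 81 - 54/K (q(K) = 81 - 9*(5/K + 1/K) = 81 - 54/K)
m(q(17))/Y(X(-5, 9)) = (81 - 54/17)/(152/5 - 1/13*9) = (81 - 54*1/17)/(152/5 - 9/13) = (81 - 54/17)/(1931/65) = (1323/17)*(65/1931) = 85995/32827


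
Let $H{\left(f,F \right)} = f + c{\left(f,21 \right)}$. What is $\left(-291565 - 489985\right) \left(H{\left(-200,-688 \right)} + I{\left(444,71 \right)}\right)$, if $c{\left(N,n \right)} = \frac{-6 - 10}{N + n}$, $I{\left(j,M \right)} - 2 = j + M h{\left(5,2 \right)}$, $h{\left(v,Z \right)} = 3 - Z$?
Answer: $- \frac{44359996450}{179} \approx -2.4782 \cdot 10^{8}$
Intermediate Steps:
$I{\left(j,M \right)} = 2 + M + j$ ($I{\left(j,M \right)} = 2 + \left(j + M \left(3 - 2\right)\right) = 2 + \left(j + M 1\right) = 2 + \left(j + M\right) = 2 + \left(M + j\right) = 2 + M + j$)
$c{\left(N,n \right)} = - \frac{16}{N + n}$
$H{\left(f,F \right)} = f - \frac{16}{21 + f}$ ($H{\left(f,F \right)} = f - \frac{16}{f + 21} = f - \frac{16}{21 + f}$)
$\left(-291565 - 489985\right) \left(H{\left(-200,-688 \right)} + I{\left(444,71 \right)}\right) = \left(-291565 - 489985\right) \left(\frac{-16 - 200 \left(21 - 200\right)}{21 - 200} + \left(2 + 71 + 444\right)\right) = - 781550 \left(\frac{-16 - -35800}{-179} + 517\right) = - 781550 \left(- \frac{-16 + 35800}{179} + 517\right) = - 781550 \left(\left(- \frac{1}{179}\right) 35784 + 517\right) = - 781550 \left(- \frac{35784}{179} + 517\right) = \left(-781550\right) \frac{56759}{179} = - \frac{44359996450}{179}$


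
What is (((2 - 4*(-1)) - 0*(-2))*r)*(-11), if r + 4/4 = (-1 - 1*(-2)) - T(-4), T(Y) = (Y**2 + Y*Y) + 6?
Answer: 2508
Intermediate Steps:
T(Y) = 6 + 2*Y**2 (T(Y) = (Y**2 + Y**2) + 6 = 2*Y**2 + 6 = 6 + 2*Y**2)
r = -38 (r = -1 + ((-1 - 1*(-2)) - (6 + 2*(-4)**2)) = -1 + ((-1 + 2) - (6 + 2*16)) = -1 + (1 - (6 + 32)) = -1 + (1 - 1*38) = -1 + (1 - 38) = -1 - 37 = -38)
(((2 - 4*(-1)) - 0*(-2))*r)*(-11) = (((2 - 4*(-1)) - 0*(-2))*(-38))*(-11) = (((2 + 4) - 1*0)*(-38))*(-11) = ((6 + 0)*(-38))*(-11) = (6*(-38))*(-11) = -228*(-11) = 2508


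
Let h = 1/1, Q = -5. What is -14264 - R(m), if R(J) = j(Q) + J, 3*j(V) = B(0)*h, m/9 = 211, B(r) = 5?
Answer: -48494/3 ≈ -16165.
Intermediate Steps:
m = 1899 (m = 9*211 = 1899)
h = 1
j(V) = 5/3 (j(V) = (5*1)/3 = (⅓)*5 = 5/3)
R(J) = 5/3 + J
-14264 - R(m) = -14264 - (5/3 + 1899) = -14264 - 1*5702/3 = -14264 - 5702/3 = -48494/3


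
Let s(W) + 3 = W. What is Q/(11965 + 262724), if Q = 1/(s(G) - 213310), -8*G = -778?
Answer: -4/234272084607 ≈ -1.7074e-11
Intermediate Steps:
G = 389/4 (G = -1/8*(-778) = 389/4 ≈ 97.250)
s(W) = -3 + W
Q = -4/852863 (Q = 1/((-3 + 389/4) - 213310) = 1/(377/4 - 213310) = 1/(-852863/4) = -4/852863 ≈ -4.6901e-6)
Q/(11965 + 262724) = -4/(852863*(11965 + 262724)) = -4/852863/274689 = -4/852863*1/274689 = -4/234272084607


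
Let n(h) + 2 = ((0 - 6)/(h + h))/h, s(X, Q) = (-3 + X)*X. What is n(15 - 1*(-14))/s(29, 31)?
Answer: -1685/634114 ≈ -0.0026572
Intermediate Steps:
s(X, Q) = X*(-3 + X)
n(h) = -2 - 3/h² (n(h) = -2 + ((0 - 6)/(h + h))/h = -2 + (-6*1/(2*h))/h = -2 + (-3/h)/h = -2 - 3/h²)
n(15 - 1*(-14))/s(29, 31) = (-2 - 3/(15 - 1*(-14))²)/((29*(-3 + 29))) = (-2 - 3/(15 + 14)²)/((29*26)) = (-2 - 3/29²)/754 = (-2 - 3*1/841)*(1/754) = (-2 - 3/841)*(1/754) = -1685/841*1/754 = -1685/634114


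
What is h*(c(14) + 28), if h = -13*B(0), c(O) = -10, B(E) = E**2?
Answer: 0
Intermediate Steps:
h = 0 (h = -13*0**2 = -13*0 = 0)
h*(c(14) + 28) = 0*(-10 + 28) = 0*18 = 0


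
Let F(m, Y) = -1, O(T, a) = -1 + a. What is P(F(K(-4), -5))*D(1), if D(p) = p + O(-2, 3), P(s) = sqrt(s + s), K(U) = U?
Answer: 3*I*sqrt(2) ≈ 4.2426*I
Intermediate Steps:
P(s) = sqrt(2)*sqrt(s) (P(s) = sqrt(2*s) = sqrt(2)*sqrt(s))
D(p) = 2 + p (D(p) = p + (-1 + 3) = p + 2 = 2 + p)
P(F(K(-4), -5))*D(1) = (sqrt(2)*sqrt(-1))*(2 + 1) = (sqrt(2)*I)*3 = (I*sqrt(2))*3 = 3*I*sqrt(2)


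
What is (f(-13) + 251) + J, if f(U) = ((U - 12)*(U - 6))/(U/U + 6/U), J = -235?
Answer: 6287/7 ≈ 898.14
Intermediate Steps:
f(U) = (-12 + U)*(-6 + U)/(1 + 6/U) (f(U) = ((-12 + U)*(-6 + U))/(1 + 6/U) = (-12 + U)*(-6 + U)/(1 + 6/U))
(f(-13) + 251) + J = (-13*(72 + (-13)² - 18*(-13))/(6 - 13) + 251) - 235 = (-13*(72 + 169 + 234)/(-7) + 251) - 235 = (-13*(-⅐)*475 + 251) - 235 = (6175/7 + 251) - 235 = 7932/7 - 235 = 6287/7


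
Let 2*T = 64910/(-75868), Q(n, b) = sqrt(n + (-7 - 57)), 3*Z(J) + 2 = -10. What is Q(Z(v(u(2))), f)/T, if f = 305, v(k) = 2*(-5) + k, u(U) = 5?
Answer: -151736*I*sqrt(17)/32455 ≈ -19.277*I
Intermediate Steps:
v(k) = -10 + k
Z(J) = -4 (Z(J) = -2/3 + (1/3)*(-10) = -2/3 - 10/3 = -4)
Q(n, b) = sqrt(-64 + n) (Q(n, b) = sqrt(n - 64) = sqrt(-64 + n))
T = -32455/75868 (T = (64910/(-75868))/2 = (64910*(-1/75868))/2 = (1/2)*(-32455/37934) = -32455/75868 ≈ -0.42778)
Q(Z(v(u(2))), f)/T = sqrt(-64 - 4)/(-32455/75868) = sqrt(-68)*(-75868/32455) = (2*I*sqrt(17))*(-75868/32455) = -151736*I*sqrt(17)/32455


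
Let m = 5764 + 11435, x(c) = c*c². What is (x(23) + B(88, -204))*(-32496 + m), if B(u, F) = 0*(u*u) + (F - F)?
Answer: -186118599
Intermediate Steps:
x(c) = c³
m = 17199
B(u, F) = 0 (B(u, F) = 0*u² + 0 = 0 + 0 = 0)
(x(23) + B(88, -204))*(-32496 + m) = (23³ + 0)*(-32496 + 17199) = (12167 + 0)*(-15297) = 12167*(-15297) = -186118599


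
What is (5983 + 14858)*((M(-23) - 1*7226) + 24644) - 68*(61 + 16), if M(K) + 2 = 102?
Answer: 365087402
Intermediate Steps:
M(K) = 100 (M(K) = -2 + 102 = 100)
(5983 + 14858)*((M(-23) - 1*7226) + 24644) - 68*(61 + 16) = (5983 + 14858)*((100 - 1*7226) + 24644) - 68*(61 + 16) = 20841*((100 - 7226) + 24644) - 68*77 = 20841*(-7126 + 24644) - 5236 = 20841*17518 - 5236 = 365092638 - 5236 = 365087402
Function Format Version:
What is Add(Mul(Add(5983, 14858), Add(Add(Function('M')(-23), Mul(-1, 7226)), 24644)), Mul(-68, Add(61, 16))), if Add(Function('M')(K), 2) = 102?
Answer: 365087402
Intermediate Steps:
Function('M')(K) = 100 (Function('M')(K) = Add(-2, 102) = 100)
Add(Mul(Add(5983, 14858), Add(Add(Function('M')(-23), Mul(-1, 7226)), 24644)), Mul(-68, Add(61, 16))) = Add(Mul(Add(5983, 14858), Add(Add(100, Mul(-1, 7226)), 24644)), Mul(-68, Add(61, 16))) = Add(Mul(20841, Add(Add(100, -7226), 24644)), Mul(-68, 77)) = Add(Mul(20841, Add(-7126, 24644)), -5236) = Add(Mul(20841, 17518), -5236) = Add(365092638, -5236) = 365087402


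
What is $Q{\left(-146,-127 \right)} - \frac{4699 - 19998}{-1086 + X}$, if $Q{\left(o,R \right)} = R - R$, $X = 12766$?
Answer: $\frac{15299}{11680} \approx 1.3098$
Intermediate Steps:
$Q{\left(o,R \right)} = 0$
$Q{\left(-146,-127 \right)} - \frac{4699 - 19998}{-1086 + X} = 0 - \frac{4699 - 19998}{-1086 + 12766} = 0 - - \frac{15299}{11680} = 0 + \frac{15299}{11680} = \frac{15299}{11680}$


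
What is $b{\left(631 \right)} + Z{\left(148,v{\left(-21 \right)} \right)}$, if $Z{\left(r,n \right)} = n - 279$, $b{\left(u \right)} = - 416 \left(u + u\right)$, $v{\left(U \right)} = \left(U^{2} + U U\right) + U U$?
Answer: $-523948$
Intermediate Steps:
$v{\left(U \right)} = 3 U^{2}$ ($v{\left(U \right)} = \left(U^{2} + U^{2}\right) + U^{2} = 2 U^{2} + U^{2} = 3 U^{2}$)
$b{\left(u \right)} = - 832 u$ ($b{\left(u \right)} = - 416 \cdot 2 u = - 832 u$)
$Z{\left(r,n \right)} = -279 + n$
$b{\left(631 \right)} + Z{\left(148,v{\left(-21 \right)} \right)} = \left(-832\right) 631 - \left(279 - 3 \left(-21\right)^{2}\right) = -524992 + \left(-279 + 3 \cdot 441\right) = -524992 + \left(-279 + 1323\right) = -524992 + 1044 = -523948$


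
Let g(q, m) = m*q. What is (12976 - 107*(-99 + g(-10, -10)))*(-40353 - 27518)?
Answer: -873431899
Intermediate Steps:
(12976 - 107*(-99 + g(-10, -10)))*(-40353 - 27518) = (12976 - 107*(-99 - 10*(-10)))*(-40353 - 27518) = (12976 - 107*(-99 + 100))*(-67871) = (12976 - 107*1)*(-67871) = (12976 - 107)*(-67871) = 12869*(-67871) = -873431899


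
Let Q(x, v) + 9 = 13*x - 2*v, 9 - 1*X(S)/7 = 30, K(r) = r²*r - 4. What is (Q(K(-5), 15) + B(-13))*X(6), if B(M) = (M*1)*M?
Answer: 227409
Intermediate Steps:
K(r) = -4 + r³ (K(r) = r³ - 4 = -4 + r³)
X(S) = -147 (X(S) = 63 - 7*30 = 63 - 210 = -147)
B(M) = M² (B(M) = M*M = M²)
Q(x, v) = -9 - 2*v + 13*x (Q(x, v) = -9 + (13*x - 2*v) = -9 + (-2*v + 13*x) = -9 - 2*v + 13*x)
(Q(K(-5), 15) + B(-13))*X(6) = ((-9 - 2*15 + 13*(-4 + (-5)³)) + (-13)²)*(-147) = ((-9 - 30 + 13*(-4 - 125)) + 169)*(-147) = ((-9 - 30 + 13*(-129)) + 169)*(-147) = ((-9 - 30 - 1677) + 169)*(-147) = (-1716 + 169)*(-147) = -1547*(-147) = 227409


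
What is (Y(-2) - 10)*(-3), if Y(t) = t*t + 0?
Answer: 18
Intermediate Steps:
Y(t) = t² (Y(t) = t² + 0 = t²)
(Y(-2) - 10)*(-3) = ((-2)² - 10)*(-3) = (4 - 10)*(-3) = -6*(-3) = 18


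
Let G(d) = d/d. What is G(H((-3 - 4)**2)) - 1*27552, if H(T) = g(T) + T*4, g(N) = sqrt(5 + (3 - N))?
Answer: -27551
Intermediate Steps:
g(N) = sqrt(8 - N)
H(T) = sqrt(8 - T) + 4*T (H(T) = sqrt(8 - T) + T*4 = sqrt(8 - T) + 4*T)
G(d) = 1
G(H((-3 - 4)**2)) - 1*27552 = 1 - 1*27552 = 1 - 27552 = -27551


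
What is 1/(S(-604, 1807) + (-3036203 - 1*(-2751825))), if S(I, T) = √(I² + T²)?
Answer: -284378/80867216819 - √3630065/80867216819 ≈ -3.5402e-6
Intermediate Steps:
1/(S(-604, 1807) + (-3036203 - 1*(-2751825))) = 1/(√((-604)² + 1807²) + (-3036203 - 1*(-2751825))) = 1/(√(364816 + 3265249) + (-3036203 + 2751825)) = 1/(√3630065 - 284378) = 1/(-284378 + √3630065)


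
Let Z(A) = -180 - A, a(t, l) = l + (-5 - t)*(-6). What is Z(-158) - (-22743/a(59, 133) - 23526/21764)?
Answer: 129798929/5625994 ≈ 23.071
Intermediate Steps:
a(t, l) = 30 + l + 6*t (a(t, l) = l + (30 + 6*t) = 30 + l + 6*t)
Z(-158) - (-22743/a(59, 133) - 23526/21764) = (-180 - 1*(-158)) - (-22743/(30 + 133 + 6*59) - 23526/21764) = (-180 + 158) - (-22743/(30 + 133 + 354) - 23526*1/21764) = -22 - (-22743/517 - 11763/10882) = -22 - 1*(-253570797/5625994) = -22 + 253570797/5625994 = 129798929/5625994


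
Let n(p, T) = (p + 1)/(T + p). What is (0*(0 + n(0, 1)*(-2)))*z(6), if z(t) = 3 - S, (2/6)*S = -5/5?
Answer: 0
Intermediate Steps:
n(p, T) = (1 + p)/(T + p)
S = -3 (S = 3*(-5/5) = 3*(-5*1/5) = 3*(-1) = -3)
z(t) = 6 (z(t) = 3 - 1*(-3) = 3 + 3 = 6)
(0*(0 + n(0, 1)*(-2)))*z(6) = (0*(0 + ((1 + 0)/(1 + 0))*(-2)))*6 = (0*(0 + (1/1)*(-2)))*6 = (0*(0 + (1*1)*(-2)))*6 = (0*(0 + 1*(-2)))*6 = (0*(0 - 2))*6 = (0*(-2))*6 = 0*6 = 0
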